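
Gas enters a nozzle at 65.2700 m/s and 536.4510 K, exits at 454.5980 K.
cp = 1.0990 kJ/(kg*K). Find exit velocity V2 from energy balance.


dT = 81.8530 K
2*cp*1000*dT = 179912.8940
V1^2 = 4260.1729
V2 = sqrt(184173.0669) = 429.1539 m/s

429.1539 m/s


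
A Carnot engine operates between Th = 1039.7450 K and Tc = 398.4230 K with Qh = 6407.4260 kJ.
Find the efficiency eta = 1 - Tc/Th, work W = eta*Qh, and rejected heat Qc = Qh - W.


eta = 1 - 398.4230/1039.7450 = 0.6168
W = 0.6168 * 6407.4260 = 3952.1452 kJ
Qc = 6407.4260 - 3952.1452 = 2455.2808 kJ

eta = 61.6807%, W = 3952.1452 kJ, Qc = 2455.2808 kJ


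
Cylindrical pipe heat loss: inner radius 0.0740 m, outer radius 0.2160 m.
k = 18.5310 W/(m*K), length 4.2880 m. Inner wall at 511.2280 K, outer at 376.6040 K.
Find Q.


dT = 134.6240 K
ln(ro/ri) = 1.0712
Q = 2*pi*18.5310*4.2880*134.6240 / 1.0712 = 62745.1309 W

62745.1309 W


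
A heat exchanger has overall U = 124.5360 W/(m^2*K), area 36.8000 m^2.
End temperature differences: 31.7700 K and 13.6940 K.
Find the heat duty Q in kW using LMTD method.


LMTD = 21.4790 K
Q = 124.5360 * 36.8000 * 21.4790 = 98436.8188 W = 98.4368 kW

98.4368 kW


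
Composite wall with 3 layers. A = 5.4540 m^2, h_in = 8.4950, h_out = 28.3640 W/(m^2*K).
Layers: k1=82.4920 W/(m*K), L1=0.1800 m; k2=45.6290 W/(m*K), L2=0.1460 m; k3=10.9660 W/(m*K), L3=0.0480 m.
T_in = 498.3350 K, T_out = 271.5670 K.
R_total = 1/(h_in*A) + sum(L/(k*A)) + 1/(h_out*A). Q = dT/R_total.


R_conv_in = 1/(8.4950*5.4540) = 0.0216
R_1 = 0.1800/(82.4920*5.4540) = 0.0004
R_2 = 0.1460/(45.6290*5.4540) = 0.0006
R_3 = 0.0480/(10.9660*5.4540) = 0.0008
R_conv_out = 1/(28.3640*5.4540) = 0.0065
R_total = 0.0298 K/W
Q = 226.7680 / 0.0298 = 7600.2195 W

R_total = 0.0298 K/W, Q = 7600.2195 W


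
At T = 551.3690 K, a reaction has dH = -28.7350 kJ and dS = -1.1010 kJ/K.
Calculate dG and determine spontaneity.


T*dS = 551.3690 * -1.1010 = -607.0573 kJ
dG = -28.7350 + 607.0573 = 578.3223 kJ (non-spontaneous)

dG = 578.3223 kJ, non-spontaneous


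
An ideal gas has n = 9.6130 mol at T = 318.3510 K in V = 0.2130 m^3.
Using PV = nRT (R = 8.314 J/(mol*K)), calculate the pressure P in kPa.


P = nRT/V = 9.6130 * 8.314 * 318.3510 / 0.2130
= 25443.4021 / 0.2130 = 119452.5919 Pa = 119.4526 kPa

119.4526 kPa


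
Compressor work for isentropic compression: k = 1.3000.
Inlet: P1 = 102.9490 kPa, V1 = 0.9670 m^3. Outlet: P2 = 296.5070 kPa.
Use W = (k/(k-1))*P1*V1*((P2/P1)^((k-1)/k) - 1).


(k-1)/k = 0.2308
(P2/P1)^exp = 1.2765
W = 4.3333 * 102.9490 * 0.9670 * (1.2765 - 1) = 119.2764 kJ

119.2764 kJ


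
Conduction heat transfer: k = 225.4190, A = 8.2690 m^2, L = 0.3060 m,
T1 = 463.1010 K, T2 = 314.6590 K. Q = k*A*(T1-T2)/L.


dT = 148.4420 K
Q = 225.4190 * 8.2690 * 148.4420 / 0.3060 = 904229.9369 W

904229.9369 W


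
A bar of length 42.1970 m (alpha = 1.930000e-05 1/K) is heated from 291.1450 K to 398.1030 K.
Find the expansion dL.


dT = 106.9580 K
dL = 1.930000e-05 * 42.1970 * 106.9580 = 0.087107 m
L_final = 42.284107 m

dL = 0.087107 m


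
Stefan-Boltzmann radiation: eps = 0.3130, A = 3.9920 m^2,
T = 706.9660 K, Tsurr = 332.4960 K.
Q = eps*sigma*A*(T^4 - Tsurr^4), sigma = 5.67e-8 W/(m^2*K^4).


T^4 = 2.4980e+11
Tsurr^4 = 1.2222e+10
Q = 0.3130 * 5.67e-8 * 3.9920 * 2.3758e+11 = 16831.6131 W

16831.6131 W


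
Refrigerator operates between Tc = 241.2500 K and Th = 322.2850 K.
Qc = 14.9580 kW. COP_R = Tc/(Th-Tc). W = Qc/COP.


COP = 241.2500 / 81.0350 = 2.9771
W = 14.9580 / 2.9771 = 5.0243 kW

COP = 2.9771, W = 5.0243 kW


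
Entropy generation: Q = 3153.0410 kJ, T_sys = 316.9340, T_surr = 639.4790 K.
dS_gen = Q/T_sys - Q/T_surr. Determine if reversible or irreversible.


dS_sys = 3153.0410/316.9340 = 9.9486 kJ/K
dS_surr = -3153.0410/639.4790 = -4.9306 kJ/K
dS_gen = 9.9486 - 4.9306 = 5.0179 kJ/K (irreversible)

dS_gen = 5.0179 kJ/K, irreversible


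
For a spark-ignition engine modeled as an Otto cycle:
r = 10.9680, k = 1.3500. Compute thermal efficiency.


r^(k-1) = 2.3123
eta = 1 - 1/2.3123 = 0.5675 = 56.7531%

56.7531%


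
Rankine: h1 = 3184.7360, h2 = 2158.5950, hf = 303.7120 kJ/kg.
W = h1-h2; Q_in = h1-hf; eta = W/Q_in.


W = 1026.1410 kJ/kg
Q_in = 2881.0240 kJ/kg
eta = 0.3562 = 35.6172%

eta = 35.6172%


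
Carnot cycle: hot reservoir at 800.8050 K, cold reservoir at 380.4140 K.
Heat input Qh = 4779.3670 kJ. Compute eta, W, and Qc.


eta = 1 - 380.4140/800.8050 = 0.5250
W = 0.5250 * 4779.3670 = 2508.9789 kJ
Qc = 4779.3670 - 2508.9789 = 2270.3881 kJ

eta = 52.4961%, W = 2508.9789 kJ, Qc = 2270.3881 kJ


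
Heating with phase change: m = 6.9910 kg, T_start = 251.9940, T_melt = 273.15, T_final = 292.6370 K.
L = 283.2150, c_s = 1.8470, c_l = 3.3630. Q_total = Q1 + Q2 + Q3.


Q1 (sensible, solid) = 6.9910 * 1.8470 * 21.1560 = 273.1742 kJ
Q2 (latent) = 6.9910 * 283.2150 = 1979.9561 kJ
Q3 (sensible, liquid) = 6.9910 * 3.3630 * 19.4870 = 458.1537 kJ
Q_total = 2711.2840 kJ

2711.2840 kJ


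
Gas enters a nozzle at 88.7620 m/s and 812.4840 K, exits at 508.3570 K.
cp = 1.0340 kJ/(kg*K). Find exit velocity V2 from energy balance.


dT = 304.1270 K
2*cp*1000*dT = 628934.6360
V1^2 = 7878.6926
V2 = sqrt(636813.3286) = 798.0058 m/s

798.0058 m/s


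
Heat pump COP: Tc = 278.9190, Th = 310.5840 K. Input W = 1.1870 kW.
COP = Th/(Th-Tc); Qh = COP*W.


COP = 310.5840 / 31.6650 = 9.8084
Qh = 9.8084 * 1.1870 = 11.6426 kW

COP = 9.8084, Qh = 11.6426 kW


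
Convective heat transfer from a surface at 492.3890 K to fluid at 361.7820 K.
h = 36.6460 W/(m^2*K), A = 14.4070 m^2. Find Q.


dT = 130.6070 K
Q = 36.6460 * 14.4070 * 130.6070 = 68955.1309 W

68955.1309 W


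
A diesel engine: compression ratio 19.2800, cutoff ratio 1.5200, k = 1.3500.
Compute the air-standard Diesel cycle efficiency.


r^(k-1) = 2.8170
rc^k = 1.7599
eta = 0.6157 = 61.5732%

61.5732%


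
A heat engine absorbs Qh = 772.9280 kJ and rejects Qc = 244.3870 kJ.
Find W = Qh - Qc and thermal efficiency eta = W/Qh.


W = 772.9280 - 244.3870 = 528.5410 kJ
eta = 528.5410 / 772.9280 = 0.6838 = 68.3817%

W = 528.5410 kJ, eta = 68.3817%


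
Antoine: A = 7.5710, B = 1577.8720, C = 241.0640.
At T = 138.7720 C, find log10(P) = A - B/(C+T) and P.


C+T = 379.8360
B/(C+T) = 4.1541
log10(P) = 7.5710 - 4.1541 = 3.4169
P = 10^3.4169 = 2611.6348 mmHg

2611.6348 mmHg


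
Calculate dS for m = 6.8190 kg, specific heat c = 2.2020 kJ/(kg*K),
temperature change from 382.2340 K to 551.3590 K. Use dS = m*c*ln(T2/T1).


T2/T1 = 1.4425
ln(T2/T1) = 0.3664
dS = 6.8190 * 2.2020 * 0.3664 = 5.5010 kJ/K

5.5010 kJ/K


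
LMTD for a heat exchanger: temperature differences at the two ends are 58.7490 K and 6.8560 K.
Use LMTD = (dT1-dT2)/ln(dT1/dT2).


dT1/dT2 = 8.5690
ln(dT1/dT2) = 2.1481
LMTD = 51.8930 / 2.1481 = 24.1571 K

24.1571 K


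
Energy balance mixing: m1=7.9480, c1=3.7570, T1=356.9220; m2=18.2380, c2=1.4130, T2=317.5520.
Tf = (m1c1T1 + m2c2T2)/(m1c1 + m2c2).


num = 18841.3263
den = 55.6309
Tf = 338.6844 K

338.6844 K


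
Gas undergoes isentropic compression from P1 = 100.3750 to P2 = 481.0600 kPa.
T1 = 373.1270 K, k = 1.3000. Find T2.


(k-1)/k = 0.2308
(P2/P1)^exp = 1.4357
T2 = 373.1270 * 1.4357 = 535.6883 K

535.6883 K


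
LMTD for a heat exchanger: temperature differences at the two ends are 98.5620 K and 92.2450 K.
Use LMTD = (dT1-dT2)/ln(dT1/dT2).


dT1/dT2 = 1.0685
ln(dT1/dT2) = 0.0662
LMTD = 6.3170 / 0.0662 = 95.3686 K

95.3686 K


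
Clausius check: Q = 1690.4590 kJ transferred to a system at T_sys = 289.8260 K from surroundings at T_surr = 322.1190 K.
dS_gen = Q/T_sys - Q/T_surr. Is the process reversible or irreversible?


dS_sys = 1690.4590/289.8260 = 5.8327 kJ/K
dS_surr = -1690.4590/322.1190 = -5.2479 kJ/K
dS_gen = 5.8327 - 5.2479 = 0.5847 kJ/K (irreversible)

dS_gen = 0.5847 kJ/K, irreversible


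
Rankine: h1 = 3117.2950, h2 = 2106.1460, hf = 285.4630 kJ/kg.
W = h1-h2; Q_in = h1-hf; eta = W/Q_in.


W = 1011.1490 kJ/kg
Q_in = 2831.8320 kJ/kg
eta = 0.3571 = 35.7065%

eta = 35.7065%


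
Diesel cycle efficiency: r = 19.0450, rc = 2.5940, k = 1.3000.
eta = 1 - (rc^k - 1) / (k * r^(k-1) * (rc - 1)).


r^(k-1) = 2.4207
rc^k = 3.4527
eta = 0.5110 = 51.1031%

51.1031%


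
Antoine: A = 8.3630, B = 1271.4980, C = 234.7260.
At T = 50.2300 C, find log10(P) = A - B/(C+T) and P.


C+T = 284.9560
B/(C+T) = 4.4621
log10(P) = 8.3630 - 4.4621 = 3.9009
P = 10^3.9009 = 7960.0286 mmHg

7960.0286 mmHg


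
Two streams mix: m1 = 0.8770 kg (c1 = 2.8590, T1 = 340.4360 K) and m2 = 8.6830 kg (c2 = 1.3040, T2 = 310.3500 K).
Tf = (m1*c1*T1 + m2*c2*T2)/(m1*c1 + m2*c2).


num = 4367.5687
den = 13.8300
Tf = 315.8045 K

315.8045 K


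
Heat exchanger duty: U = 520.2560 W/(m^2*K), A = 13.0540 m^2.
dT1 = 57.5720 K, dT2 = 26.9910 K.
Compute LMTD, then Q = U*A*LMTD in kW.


LMTD = 40.3692 K
Q = 520.2560 * 13.0540 * 40.3692 = 274164.3055 W = 274.1643 kW

274.1643 kW


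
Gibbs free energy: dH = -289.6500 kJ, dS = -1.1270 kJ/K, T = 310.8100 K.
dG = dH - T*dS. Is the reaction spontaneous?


T*dS = 310.8100 * -1.1270 = -350.2829 kJ
dG = -289.6500 + 350.2829 = 60.6329 kJ (non-spontaneous)

dG = 60.6329 kJ, non-spontaneous


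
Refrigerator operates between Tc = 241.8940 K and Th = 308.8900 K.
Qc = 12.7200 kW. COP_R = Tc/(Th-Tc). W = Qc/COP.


COP = 241.8940 / 66.9960 = 3.6106
W = 12.7200 / 3.6106 = 3.5230 kW

COP = 3.6106, W = 3.5230 kW


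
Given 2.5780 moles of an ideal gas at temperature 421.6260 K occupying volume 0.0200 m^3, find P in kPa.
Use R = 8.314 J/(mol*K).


P = nRT/V = 2.5780 * 8.314 * 421.6260 / 0.0200
= 9036.9175 / 0.0200 = 451845.8749 Pa = 451.8459 kPa

451.8459 kPa


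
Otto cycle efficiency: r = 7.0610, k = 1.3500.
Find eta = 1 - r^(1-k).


r^(k-1) = 1.9820
eta = 1 - 1/1.9820 = 0.4955 = 49.5459%

49.5459%


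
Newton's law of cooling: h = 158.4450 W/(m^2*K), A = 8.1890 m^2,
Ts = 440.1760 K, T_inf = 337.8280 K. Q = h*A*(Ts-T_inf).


dT = 102.3480 K
Q = 158.4450 * 8.1890 * 102.3480 = 132797.1548 W

132797.1548 W


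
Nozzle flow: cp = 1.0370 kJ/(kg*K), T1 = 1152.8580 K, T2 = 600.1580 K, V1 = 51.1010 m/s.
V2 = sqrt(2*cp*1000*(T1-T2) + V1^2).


dT = 552.7000 K
2*cp*1000*dT = 1146299.8000
V1^2 = 2611.3122
V2 = sqrt(1148911.1122) = 1071.8727 m/s

1071.8727 m/s


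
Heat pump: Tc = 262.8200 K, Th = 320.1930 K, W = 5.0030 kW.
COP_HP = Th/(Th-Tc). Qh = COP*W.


COP = 320.1930 / 57.3730 = 5.5809
Qh = 5.5809 * 5.0030 = 27.9212 kW

COP = 5.5809, Qh = 27.9212 kW


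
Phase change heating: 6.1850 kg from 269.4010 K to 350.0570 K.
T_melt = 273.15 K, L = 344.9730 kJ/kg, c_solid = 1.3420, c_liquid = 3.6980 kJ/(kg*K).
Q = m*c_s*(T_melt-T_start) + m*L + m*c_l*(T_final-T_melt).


Q1 (sensible, solid) = 6.1850 * 1.3420 * 3.7490 = 31.1177 kJ
Q2 (latent) = 6.1850 * 344.9730 = 2133.6580 kJ
Q3 (sensible, liquid) = 6.1850 * 3.6980 * 76.9070 = 1759.0269 kJ
Q_total = 3923.8026 kJ

3923.8026 kJ


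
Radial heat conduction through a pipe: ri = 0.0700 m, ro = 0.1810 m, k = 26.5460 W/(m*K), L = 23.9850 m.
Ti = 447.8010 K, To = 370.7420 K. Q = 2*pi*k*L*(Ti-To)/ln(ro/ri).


dT = 77.0590 K
ln(ro/ri) = 0.9500
Q = 2*pi*26.5460*23.9850*77.0590 / 0.9500 = 324502.1861 W

324502.1861 W


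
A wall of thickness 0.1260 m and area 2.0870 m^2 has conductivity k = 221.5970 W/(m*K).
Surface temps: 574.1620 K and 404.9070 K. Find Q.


dT = 169.2550 K
Q = 221.5970 * 2.0870 * 169.2550 / 0.1260 = 621236.9626 W

621236.9626 W


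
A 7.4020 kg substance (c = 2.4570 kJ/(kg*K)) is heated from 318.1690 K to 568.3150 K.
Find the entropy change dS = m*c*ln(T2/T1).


T2/T1 = 1.7862
ln(T2/T1) = 0.5801
dS = 7.4020 * 2.4570 * 0.5801 = 10.5500 kJ/K

10.5500 kJ/K


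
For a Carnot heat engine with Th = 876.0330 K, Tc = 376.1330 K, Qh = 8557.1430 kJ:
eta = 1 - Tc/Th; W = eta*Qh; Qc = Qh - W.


eta = 1 - 376.1330/876.0330 = 0.5706
W = 0.5706 * 8557.1430 = 4883.0532 kJ
Qc = 8557.1430 - 4883.0532 = 3674.0898 kJ

eta = 57.0641%, W = 4883.0532 kJ, Qc = 3674.0898 kJ


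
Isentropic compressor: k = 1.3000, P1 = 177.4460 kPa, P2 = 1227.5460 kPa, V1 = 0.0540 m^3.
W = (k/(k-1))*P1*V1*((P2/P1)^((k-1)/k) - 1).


(k-1)/k = 0.2308
(P2/P1)^exp = 1.5626
W = 4.3333 * 177.4460 * 0.0540 * (1.5626 - 1) = 23.3593 kJ

23.3593 kJ


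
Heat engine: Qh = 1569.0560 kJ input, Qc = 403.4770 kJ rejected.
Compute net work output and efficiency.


W = 1569.0560 - 403.4770 = 1165.5790 kJ
eta = 1165.5790 / 1569.0560 = 0.7429 = 74.2854%

W = 1165.5790 kJ, eta = 74.2854%


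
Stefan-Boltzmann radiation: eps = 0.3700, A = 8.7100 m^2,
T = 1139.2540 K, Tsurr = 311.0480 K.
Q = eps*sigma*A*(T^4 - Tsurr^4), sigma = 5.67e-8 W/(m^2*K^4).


T^4 = 1.6845e+12
Tsurr^4 = 9.3607e+09
Q = 0.3700 * 5.67e-8 * 8.7100 * 1.6752e+12 = 306101.2859 W

306101.2859 W


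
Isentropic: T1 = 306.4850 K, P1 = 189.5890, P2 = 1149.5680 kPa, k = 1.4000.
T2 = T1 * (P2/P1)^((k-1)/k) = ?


(k-1)/k = 0.2857
(P2/P1)^exp = 1.6735
T2 = 306.4850 * 1.6735 = 512.9133 K

512.9133 K


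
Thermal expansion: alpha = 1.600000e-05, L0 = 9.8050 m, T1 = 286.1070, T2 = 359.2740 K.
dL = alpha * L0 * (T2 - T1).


dT = 73.1670 K
dL = 1.600000e-05 * 9.8050 * 73.1670 = 0.011478 m
L_final = 9.816478 m

dL = 0.011478 m


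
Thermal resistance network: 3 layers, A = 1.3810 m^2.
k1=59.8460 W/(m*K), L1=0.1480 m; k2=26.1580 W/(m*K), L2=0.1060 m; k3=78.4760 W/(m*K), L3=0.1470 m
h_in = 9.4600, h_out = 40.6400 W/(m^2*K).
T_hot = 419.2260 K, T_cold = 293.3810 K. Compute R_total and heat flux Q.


R_conv_in = 1/(9.4600*1.3810) = 0.0765
R_1 = 0.1480/(59.8460*1.3810) = 0.0018
R_2 = 0.1060/(26.1580*1.3810) = 0.0029
R_3 = 0.1470/(78.4760*1.3810) = 0.0014
R_conv_out = 1/(40.6400*1.3810) = 0.0178
R_total = 0.1004 K/W
Q = 125.8450 / 0.1004 = 1252.8883 W

R_total = 0.1004 K/W, Q = 1252.8883 W


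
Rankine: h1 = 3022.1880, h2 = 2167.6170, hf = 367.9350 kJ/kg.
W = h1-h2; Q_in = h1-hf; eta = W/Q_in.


W = 854.5710 kJ/kg
Q_in = 2654.2530 kJ/kg
eta = 0.3220 = 32.1963%

eta = 32.1963%


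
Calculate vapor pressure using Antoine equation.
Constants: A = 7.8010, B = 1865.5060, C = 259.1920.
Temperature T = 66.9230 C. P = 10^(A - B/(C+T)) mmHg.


C+T = 326.1150
B/(C+T) = 5.7204
log10(P) = 7.8010 - 5.7204 = 2.0806
P = 10^2.0806 = 120.3946 mmHg

120.3946 mmHg


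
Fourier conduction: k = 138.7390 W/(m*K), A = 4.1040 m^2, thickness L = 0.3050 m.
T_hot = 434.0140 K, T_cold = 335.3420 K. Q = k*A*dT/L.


dT = 98.6720 K
Q = 138.7390 * 4.1040 * 98.6720 / 0.3050 = 184204.4017 W

184204.4017 W


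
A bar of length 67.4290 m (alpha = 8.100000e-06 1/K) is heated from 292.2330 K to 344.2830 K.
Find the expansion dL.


dT = 52.0500 K
dL = 8.100000e-06 * 67.4290 * 52.0500 = 0.028428 m
L_final = 67.457428 m

dL = 0.028428 m


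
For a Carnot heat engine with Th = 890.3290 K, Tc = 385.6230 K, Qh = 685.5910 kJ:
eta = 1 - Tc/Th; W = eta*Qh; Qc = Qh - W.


eta = 1 - 385.6230/890.3290 = 0.5669
W = 0.5669 * 685.5910 = 388.6450 kJ
Qc = 685.5910 - 388.6450 = 296.9460 kJ

eta = 56.6876%, W = 388.6450 kJ, Qc = 296.9460 kJ


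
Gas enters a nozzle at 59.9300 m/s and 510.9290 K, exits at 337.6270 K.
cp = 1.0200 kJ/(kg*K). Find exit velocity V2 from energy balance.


dT = 173.3020 K
2*cp*1000*dT = 353536.0800
V1^2 = 3591.6049
V2 = sqrt(357127.6849) = 597.6016 m/s

597.6016 m/s


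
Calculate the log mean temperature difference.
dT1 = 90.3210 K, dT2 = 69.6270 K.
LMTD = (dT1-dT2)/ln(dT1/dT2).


dT1/dT2 = 1.2972
ln(dT1/dT2) = 0.2602
LMTD = 20.6940 / 0.2602 = 79.5258 K

79.5258 K


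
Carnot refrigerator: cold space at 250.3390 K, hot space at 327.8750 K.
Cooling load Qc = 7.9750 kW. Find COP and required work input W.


COP = 250.3390 / 77.5360 = 3.2287
W = 7.9750 / 3.2287 = 2.4700 kW

COP = 3.2287, W = 2.4700 kW


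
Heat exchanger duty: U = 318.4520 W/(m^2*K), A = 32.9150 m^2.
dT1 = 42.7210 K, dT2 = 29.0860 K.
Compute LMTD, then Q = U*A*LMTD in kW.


LMTD = 35.4678 K
Q = 318.4520 * 32.9150 * 35.4678 = 371767.6484 W = 371.7676 kW

371.7676 kW


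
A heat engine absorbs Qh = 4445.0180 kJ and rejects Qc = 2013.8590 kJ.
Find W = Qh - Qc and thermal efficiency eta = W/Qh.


W = 4445.0180 - 2013.8590 = 2431.1590 kJ
eta = 2431.1590 / 4445.0180 = 0.5469 = 54.6940%

W = 2431.1590 kJ, eta = 54.6940%


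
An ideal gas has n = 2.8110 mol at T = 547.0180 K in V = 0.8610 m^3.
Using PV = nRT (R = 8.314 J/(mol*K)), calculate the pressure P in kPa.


P = nRT/V = 2.8110 * 8.314 * 547.0180 / 0.8610
= 12784.1684 / 0.8610 = 14848.0469 Pa = 14.8480 kPa

14.8480 kPa


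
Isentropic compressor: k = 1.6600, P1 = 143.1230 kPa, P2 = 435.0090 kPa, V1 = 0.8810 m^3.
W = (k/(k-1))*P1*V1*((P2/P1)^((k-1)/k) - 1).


(k-1)/k = 0.3976
(P2/P1)^exp = 1.5558
W = 2.5152 * 143.1230 * 0.8810 * (1.5558 - 1) = 176.2640 kJ

176.2640 kJ


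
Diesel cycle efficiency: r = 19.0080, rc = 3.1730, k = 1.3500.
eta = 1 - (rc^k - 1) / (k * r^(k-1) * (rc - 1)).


r^(k-1) = 2.8030
rc^k = 4.7532
eta = 0.5436 = 54.3565%

54.3565%


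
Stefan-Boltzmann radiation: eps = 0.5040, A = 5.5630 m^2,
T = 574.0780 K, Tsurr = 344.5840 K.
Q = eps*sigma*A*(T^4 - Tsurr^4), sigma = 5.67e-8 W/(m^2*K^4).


T^4 = 1.0861e+11
Tsurr^4 = 1.4099e+10
Q = 0.5040 * 5.67e-8 * 5.5630 * 9.4515e+10 = 15025.2619 W

15025.2619 W


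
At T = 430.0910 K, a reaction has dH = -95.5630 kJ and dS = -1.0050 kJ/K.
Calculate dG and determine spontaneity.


T*dS = 430.0910 * -1.0050 = -432.2415 kJ
dG = -95.5630 + 432.2415 = 336.6785 kJ (non-spontaneous)

dG = 336.6785 kJ, non-spontaneous


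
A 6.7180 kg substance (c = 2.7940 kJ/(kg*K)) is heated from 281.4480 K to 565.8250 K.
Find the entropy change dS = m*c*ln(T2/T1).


T2/T1 = 2.0104
ln(T2/T1) = 0.6983
dS = 6.7180 * 2.7940 * 0.6983 = 13.1079 kJ/K

13.1079 kJ/K


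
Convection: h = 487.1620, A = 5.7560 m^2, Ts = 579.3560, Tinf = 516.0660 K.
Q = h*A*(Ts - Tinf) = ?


dT = 63.2900 K
Q = 487.1620 * 5.7560 * 63.2900 = 177471.7720 W

177471.7720 W


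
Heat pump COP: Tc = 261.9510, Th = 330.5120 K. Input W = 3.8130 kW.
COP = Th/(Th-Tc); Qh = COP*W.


COP = 330.5120 / 68.5610 = 4.8207
Qh = 4.8207 * 3.8130 = 18.3813 kW

COP = 4.8207, Qh = 18.3813 kW


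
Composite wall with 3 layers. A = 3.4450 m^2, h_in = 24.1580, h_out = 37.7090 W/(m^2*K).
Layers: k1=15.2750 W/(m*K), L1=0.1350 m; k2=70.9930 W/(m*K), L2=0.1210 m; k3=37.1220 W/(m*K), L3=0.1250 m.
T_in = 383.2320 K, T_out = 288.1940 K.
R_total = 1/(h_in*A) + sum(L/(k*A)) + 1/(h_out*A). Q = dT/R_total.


R_conv_in = 1/(24.1580*3.4450) = 0.0120
R_1 = 0.1350/(15.2750*3.4450) = 0.0026
R_2 = 0.1210/(70.9930*3.4450) = 0.0005
R_3 = 0.1250/(37.1220*3.4450) = 0.0010
R_conv_out = 1/(37.7090*3.4450) = 0.0077
R_total = 0.0238 K/W
Q = 95.0380 / 0.0238 = 4001.4086 W

R_total = 0.0238 K/W, Q = 4001.4086 W


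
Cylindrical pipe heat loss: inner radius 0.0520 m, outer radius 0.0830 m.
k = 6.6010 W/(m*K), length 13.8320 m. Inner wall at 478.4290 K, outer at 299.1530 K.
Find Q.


dT = 179.2760 K
ln(ro/ri) = 0.4676
Q = 2*pi*6.6010*13.8320*179.2760 / 0.4676 = 219950.5852 W

219950.5852 W


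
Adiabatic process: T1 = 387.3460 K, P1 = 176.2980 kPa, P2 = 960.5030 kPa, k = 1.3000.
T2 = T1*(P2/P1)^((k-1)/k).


(k-1)/k = 0.2308
(P2/P1)^exp = 1.4788
T2 = 387.3460 * 1.4788 = 572.8003 K

572.8003 K


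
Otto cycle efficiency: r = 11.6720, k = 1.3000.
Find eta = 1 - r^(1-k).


r^(k-1) = 2.0900
eta = 1 - 1/2.0900 = 0.5215 = 52.1528%

52.1528%


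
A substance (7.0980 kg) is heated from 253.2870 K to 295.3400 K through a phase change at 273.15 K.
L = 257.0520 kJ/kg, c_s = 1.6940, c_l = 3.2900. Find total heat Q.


Q1 (sensible, solid) = 7.0980 * 1.6940 * 19.8630 = 238.8330 kJ
Q2 (latent) = 7.0980 * 257.0520 = 1824.5551 kJ
Q3 (sensible, liquid) = 7.0980 * 3.2900 * 22.1900 = 518.1902 kJ
Q_total = 2581.5782 kJ

2581.5782 kJ


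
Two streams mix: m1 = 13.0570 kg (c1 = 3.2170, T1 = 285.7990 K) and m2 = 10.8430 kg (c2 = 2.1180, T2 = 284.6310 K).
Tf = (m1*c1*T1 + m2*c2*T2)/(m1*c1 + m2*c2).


num = 18541.4925
den = 64.9698
Tf = 285.3861 K

285.3861 K


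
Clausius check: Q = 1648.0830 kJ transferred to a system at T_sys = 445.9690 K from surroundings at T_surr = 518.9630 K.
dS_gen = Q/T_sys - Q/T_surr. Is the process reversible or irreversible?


dS_sys = 1648.0830/445.9690 = 3.6955 kJ/K
dS_surr = -1648.0830/518.9630 = -3.1757 kJ/K
dS_gen = 3.6955 - 3.1757 = 0.5198 kJ/K (irreversible)

dS_gen = 0.5198 kJ/K, irreversible


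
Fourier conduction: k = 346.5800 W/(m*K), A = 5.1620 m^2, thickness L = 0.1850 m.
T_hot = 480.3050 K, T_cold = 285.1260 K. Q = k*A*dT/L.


dT = 195.1790 K
Q = 346.5800 * 5.1620 * 195.1790 / 0.1850 = 1887482.1699 W

1887482.1699 W


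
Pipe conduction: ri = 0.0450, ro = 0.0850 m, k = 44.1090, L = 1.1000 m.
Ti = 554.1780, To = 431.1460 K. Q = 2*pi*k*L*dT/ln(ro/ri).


dT = 123.0320 K
ln(ro/ri) = 0.6360
Q = 2*pi*44.1090*1.1000*123.0320 / 0.6360 = 58975.0618 W

58975.0618 W


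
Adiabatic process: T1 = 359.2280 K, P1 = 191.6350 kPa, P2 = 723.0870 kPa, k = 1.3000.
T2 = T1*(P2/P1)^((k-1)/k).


(k-1)/k = 0.2308
(P2/P1)^exp = 1.3586
T2 = 359.2280 * 1.3586 = 488.0434 K

488.0434 K


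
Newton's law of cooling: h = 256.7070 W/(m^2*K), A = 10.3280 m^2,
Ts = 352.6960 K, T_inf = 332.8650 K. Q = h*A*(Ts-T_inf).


dT = 19.8310 K
Q = 256.7070 * 10.3280 * 19.8310 = 52577.3333 W

52577.3333 W


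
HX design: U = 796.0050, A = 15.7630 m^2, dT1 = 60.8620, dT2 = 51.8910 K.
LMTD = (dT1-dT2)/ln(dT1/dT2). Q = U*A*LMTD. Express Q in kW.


LMTD = 56.2573 K
Q = 796.0050 * 15.7630 * 56.2573 = 705884.8330 W = 705.8848 kW

705.8848 kW


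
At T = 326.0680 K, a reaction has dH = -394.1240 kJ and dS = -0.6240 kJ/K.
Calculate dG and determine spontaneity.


T*dS = 326.0680 * -0.6240 = -203.4664 kJ
dG = -394.1240 + 203.4664 = -190.6576 kJ (spontaneous)

dG = -190.6576 kJ, spontaneous


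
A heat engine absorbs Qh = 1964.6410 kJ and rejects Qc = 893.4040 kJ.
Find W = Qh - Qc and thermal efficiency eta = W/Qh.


W = 1964.6410 - 893.4040 = 1071.2370 kJ
eta = 1071.2370 / 1964.6410 = 0.5453 = 54.5258%

W = 1071.2370 kJ, eta = 54.5258%


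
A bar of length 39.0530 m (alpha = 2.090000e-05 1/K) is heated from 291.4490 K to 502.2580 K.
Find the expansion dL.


dT = 210.8090 K
dL = 2.090000e-05 * 39.0530 * 210.8090 = 0.172064 m
L_final = 39.225064 m

dL = 0.172064 m


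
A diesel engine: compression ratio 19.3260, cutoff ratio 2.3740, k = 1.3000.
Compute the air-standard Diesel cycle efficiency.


r^(k-1) = 2.4313
rc^k = 3.0770
eta = 0.5217 = 52.1744%

52.1744%


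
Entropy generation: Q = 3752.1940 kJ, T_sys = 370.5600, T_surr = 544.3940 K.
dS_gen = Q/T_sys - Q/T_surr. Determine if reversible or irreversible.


dS_sys = 3752.1940/370.5600 = 10.1257 kJ/K
dS_surr = -3752.1940/544.3940 = -6.8924 kJ/K
dS_gen = 10.1257 - 6.8924 = 3.2333 kJ/K (irreversible)

dS_gen = 3.2333 kJ/K, irreversible


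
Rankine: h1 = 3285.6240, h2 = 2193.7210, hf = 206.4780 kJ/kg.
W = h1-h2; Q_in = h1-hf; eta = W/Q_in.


W = 1091.9030 kJ/kg
Q_in = 3079.1460 kJ/kg
eta = 0.3546 = 35.4612%

eta = 35.4612%


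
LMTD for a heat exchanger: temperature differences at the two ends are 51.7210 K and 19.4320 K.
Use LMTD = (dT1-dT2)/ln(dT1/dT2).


dT1/dT2 = 2.6616
ln(dT1/dT2) = 0.9789
LMTD = 32.2890 / 0.9789 = 32.9835 K

32.9835 K


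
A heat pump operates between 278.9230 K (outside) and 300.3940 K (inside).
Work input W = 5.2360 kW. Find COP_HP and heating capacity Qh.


COP = 300.3940 / 21.4710 = 13.9907
Qh = 13.9907 * 5.2360 = 73.2552 kW

COP = 13.9907, Qh = 73.2552 kW


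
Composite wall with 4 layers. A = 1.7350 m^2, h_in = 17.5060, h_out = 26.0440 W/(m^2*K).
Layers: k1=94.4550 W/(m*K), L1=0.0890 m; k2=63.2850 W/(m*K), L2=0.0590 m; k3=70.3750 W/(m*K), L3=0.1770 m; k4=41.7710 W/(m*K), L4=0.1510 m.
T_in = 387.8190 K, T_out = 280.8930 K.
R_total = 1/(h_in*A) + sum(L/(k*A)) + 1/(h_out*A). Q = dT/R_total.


R_conv_in = 1/(17.5060*1.7350) = 0.0329
R_1 = 0.0890/(94.4550*1.7350) = 0.0005
R_2 = 0.0590/(63.2850*1.7350) = 0.0005
R_3 = 0.1770/(70.3750*1.7350) = 0.0014
R_4 = 0.1510/(41.7710*1.7350) = 0.0021
R_conv_out = 1/(26.0440*1.7350) = 0.0221
R_total = 0.0597 K/W
Q = 106.9260 / 0.0597 = 1792.0083 W

R_total = 0.0597 K/W, Q = 1792.0083 W


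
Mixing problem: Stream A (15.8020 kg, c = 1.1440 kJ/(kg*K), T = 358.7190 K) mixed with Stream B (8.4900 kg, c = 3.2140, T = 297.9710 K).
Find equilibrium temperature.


num = 14615.4314
den = 45.3643
Tf = 322.1788 K

322.1788 K


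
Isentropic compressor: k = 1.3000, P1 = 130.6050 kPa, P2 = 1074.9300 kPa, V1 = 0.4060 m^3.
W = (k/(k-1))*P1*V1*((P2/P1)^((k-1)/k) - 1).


(k-1)/k = 0.2308
(P2/P1)^exp = 1.6265
W = 4.3333 * 130.6050 * 0.4060 * (1.6265 - 1) = 143.9530 kJ

143.9530 kJ


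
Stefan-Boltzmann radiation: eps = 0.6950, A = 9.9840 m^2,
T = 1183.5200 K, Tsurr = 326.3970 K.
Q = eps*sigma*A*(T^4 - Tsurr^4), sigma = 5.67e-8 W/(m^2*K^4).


T^4 = 1.9620e+12
Tsurr^4 = 1.1350e+10
Q = 0.6950 * 5.67e-8 * 9.9840 * 1.9507e+12 = 767459.1625 W

767459.1625 W


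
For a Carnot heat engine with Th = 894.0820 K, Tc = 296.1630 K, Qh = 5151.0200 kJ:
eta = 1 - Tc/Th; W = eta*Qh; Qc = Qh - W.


eta = 1 - 296.1630/894.0820 = 0.6688
W = 0.6688 * 5151.0200 = 3444.7542 kJ
Qc = 5151.0200 - 3444.7542 = 1706.2658 kJ

eta = 66.8752%, W = 3444.7542 kJ, Qc = 1706.2658 kJ


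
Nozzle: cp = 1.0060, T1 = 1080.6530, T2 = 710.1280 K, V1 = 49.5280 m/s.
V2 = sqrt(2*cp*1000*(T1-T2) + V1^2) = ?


dT = 370.5250 K
2*cp*1000*dT = 745496.3000
V1^2 = 2453.0228
V2 = sqrt(747949.3228) = 864.8406 m/s

864.8406 m/s


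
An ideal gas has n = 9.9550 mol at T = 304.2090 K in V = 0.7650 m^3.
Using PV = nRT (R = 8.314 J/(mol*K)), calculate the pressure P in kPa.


P = nRT/V = 9.9550 * 8.314 * 304.2090 / 0.7650
= 25178.1225 / 0.7650 = 32912.5785 Pa = 32.9126 kPa

32.9126 kPa


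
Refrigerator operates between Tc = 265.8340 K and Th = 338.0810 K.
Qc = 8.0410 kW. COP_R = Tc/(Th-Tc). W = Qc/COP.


COP = 265.8340 / 72.2470 = 3.6795
W = 8.0410 / 3.6795 = 2.1853 kW

COP = 3.6795, W = 2.1853 kW


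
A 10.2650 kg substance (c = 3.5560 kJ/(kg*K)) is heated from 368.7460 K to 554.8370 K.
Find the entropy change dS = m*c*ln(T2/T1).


T2/T1 = 1.5047
ln(T2/T1) = 0.4086
dS = 10.2650 * 3.5560 * 0.4086 = 14.9136 kJ/K

14.9136 kJ/K


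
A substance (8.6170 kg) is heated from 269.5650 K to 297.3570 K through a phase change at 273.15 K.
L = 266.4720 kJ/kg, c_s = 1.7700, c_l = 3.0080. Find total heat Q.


Q1 (sensible, solid) = 8.6170 * 1.7700 * 3.5850 = 54.6787 kJ
Q2 (latent) = 8.6170 * 266.4720 = 2296.1892 kJ
Q3 (sensible, liquid) = 8.6170 * 3.0080 * 24.2070 = 627.4439 kJ
Q_total = 2978.3119 kJ

2978.3119 kJ


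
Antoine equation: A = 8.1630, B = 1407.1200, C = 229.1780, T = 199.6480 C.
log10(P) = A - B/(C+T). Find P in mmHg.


C+T = 428.8260
B/(C+T) = 3.2813
log10(P) = 8.1630 - 3.2813 = 4.8817
P = 10^4.8817 = 76149.8602 mmHg

76149.8602 mmHg


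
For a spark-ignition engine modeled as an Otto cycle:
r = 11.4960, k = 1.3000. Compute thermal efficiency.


r^(k-1) = 2.0805
eta = 1 - 1/2.0805 = 0.5193 = 51.9342%

51.9342%


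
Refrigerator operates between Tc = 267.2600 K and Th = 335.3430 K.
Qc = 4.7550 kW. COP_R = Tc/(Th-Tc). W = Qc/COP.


COP = 267.2600 / 68.0830 = 3.9255
W = 4.7550 / 3.9255 = 1.2113 kW

COP = 3.9255, W = 1.2113 kW


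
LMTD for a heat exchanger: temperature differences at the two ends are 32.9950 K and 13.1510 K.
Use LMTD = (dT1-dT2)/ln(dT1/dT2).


dT1/dT2 = 2.5089
ln(dT1/dT2) = 0.9199
LMTD = 19.8440 / 0.9199 = 21.5729 K

21.5729 K


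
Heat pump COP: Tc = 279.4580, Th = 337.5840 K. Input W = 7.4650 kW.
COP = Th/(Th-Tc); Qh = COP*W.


COP = 337.5840 / 58.1260 = 5.8078
Qh = 5.8078 * 7.4650 = 43.3552 kW

COP = 5.8078, Qh = 43.3552 kW


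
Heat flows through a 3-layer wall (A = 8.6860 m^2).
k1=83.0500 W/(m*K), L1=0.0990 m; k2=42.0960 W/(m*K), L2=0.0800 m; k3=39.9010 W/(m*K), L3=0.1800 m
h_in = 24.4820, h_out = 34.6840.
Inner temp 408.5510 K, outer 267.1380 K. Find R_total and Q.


R_conv_in = 1/(24.4820*8.6860) = 0.0047
R_1 = 0.0990/(83.0500*8.6860) = 0.0001
R_2 = 0.0800/(42.0960*8.6860) = 0.0002
R_3 = 0.1800/(39.9010*8.6860) = 0.0005
R_conv_out = 1/(34.6840*8.6860) = 0.0033
R_total = 0.0089 K/W
Q = 141.4130 / 0.0089 = 15893.9717 W

R_total = 0.0089 K/W, Q = 15893.9717 W


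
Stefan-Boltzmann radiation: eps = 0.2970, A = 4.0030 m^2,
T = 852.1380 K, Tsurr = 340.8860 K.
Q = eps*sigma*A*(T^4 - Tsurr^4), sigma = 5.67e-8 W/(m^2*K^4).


T^4 = 5.2728e+11
Tsurr^4 = 1.3503e+10
Q = 0.2970 * 5.67e-8 * 4.0030 * 5.1377e+11 = 34633.6273 W

34633.6273 W


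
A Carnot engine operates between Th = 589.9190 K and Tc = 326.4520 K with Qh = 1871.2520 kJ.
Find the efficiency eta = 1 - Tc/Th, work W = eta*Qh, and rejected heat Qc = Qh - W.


eta = 1 - 326.4520/589.9190 = 0.4466
W = 0.4466 * 1871.2520 = 835.7302 kJ
Qc = 1871.2520 - 835.7302 = 1035.5218 kJ

eta = 44.6616%, W = 835.7302 kJ, Qc = 1035.5218 kJ


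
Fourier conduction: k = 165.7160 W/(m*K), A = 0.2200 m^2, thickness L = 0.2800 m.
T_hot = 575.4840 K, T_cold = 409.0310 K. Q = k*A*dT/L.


dT = 166.4530 K
Q = 165.7160 * 0.2200 * 166.4530 / 0.2800 = 21673.0842 W

21673.0842 W


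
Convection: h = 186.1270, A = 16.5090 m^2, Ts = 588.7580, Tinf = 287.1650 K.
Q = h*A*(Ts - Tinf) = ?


dT = 301.5930 K
Q = 186.1270 * 16.5090 * 301.5930 = 926726.1165 W

926726.1165 W


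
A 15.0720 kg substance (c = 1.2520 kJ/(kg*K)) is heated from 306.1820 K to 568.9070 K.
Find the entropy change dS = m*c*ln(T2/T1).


T2/T1 = 1.8581
ln(T2/T1) = 0.6195
dS = 15.0720 * 1.2520 * 0.6195 = 11.6908 kJ/K

11.6908 kJ/K


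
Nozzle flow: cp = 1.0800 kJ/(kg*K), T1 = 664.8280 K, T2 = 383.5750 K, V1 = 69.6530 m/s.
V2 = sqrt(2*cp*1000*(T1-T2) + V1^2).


dT = 281.2530 K
2*cp*1000*dT = 607506.4800
V1^2 = 4851.5404
V2 = sqrt(612358.0204) = 782.5331 m/s

782.5331 m/s


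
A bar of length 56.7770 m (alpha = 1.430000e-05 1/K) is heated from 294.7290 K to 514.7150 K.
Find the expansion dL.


dT = 219.9860 K
dL = 1.430000e-05 * 56.7770 * 219.9860 = 0.178609 m
L_final = 56.955609 m

dL = 0.178609 m


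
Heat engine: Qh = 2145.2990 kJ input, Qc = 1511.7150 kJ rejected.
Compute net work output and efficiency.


W = 2145.2990 - 1511.7150 = 633.5840 kJ
eta = 633.5840 / 2145.2990 = 0.2953 = 29.5336%

W = 633.5840 kJ, eta = 29.5336%


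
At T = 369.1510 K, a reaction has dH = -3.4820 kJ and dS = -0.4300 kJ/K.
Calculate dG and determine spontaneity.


T*dS = 369.1510 * -0.4300 = -158.7349 kJ
dG = -3.4820 + 158.7349 = 155.2529 kJ (non-spontaneous)

dG = 155.2529 kJ, non-spontaneous


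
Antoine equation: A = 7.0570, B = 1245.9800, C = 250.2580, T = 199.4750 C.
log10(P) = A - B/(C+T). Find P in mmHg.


C+T = 449.7330
B/(C+T) = 2.7705
log10(P) = 7.0570 - 2.7705 = 4.2865
P = 10^4.2865 = 19342.4611 mmHg

19342.4611 mmHg


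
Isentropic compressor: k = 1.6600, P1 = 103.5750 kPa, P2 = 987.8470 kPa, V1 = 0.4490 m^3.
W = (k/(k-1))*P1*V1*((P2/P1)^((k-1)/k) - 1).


(k-1)/k = 0.3976
(P2/P1)^exp = 2.4514
W = 2.5152 * 103.5750 * 0.4490 * (2.4514 - 1) = 169.7665 kJ

169.7665 kJ


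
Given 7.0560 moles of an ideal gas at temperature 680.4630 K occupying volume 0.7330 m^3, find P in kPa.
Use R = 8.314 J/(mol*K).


P = nRT/V = 7.0560 * 8.314 * 680.4630 / 0.7330
= 39918.3984 / 0.7330 = 54458.9336 Pa = 54.4589 kPa

54.4589 kPa


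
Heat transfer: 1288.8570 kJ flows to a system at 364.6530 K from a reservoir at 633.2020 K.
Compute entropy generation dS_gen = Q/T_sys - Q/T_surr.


dS_sys = 1288.8570/364.6530 = 3.5345 kJ/K
dS_surr = -1288.8570/633.2020 = -2.0355 kJ/K
dS_gen = 3.5345 - 2.0355 = 1.4990 kJ/K (irreversible)

dS_gen = 1.4990 kJ/K, irreversible


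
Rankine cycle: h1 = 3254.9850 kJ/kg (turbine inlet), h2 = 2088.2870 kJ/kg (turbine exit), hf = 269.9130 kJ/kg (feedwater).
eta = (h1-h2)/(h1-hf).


W = 1166.6980 kJ/kg
Q_in = 2985.0720 kJ/kg
eta = 0.3908 = 39.0844%

eta = 39.0844%


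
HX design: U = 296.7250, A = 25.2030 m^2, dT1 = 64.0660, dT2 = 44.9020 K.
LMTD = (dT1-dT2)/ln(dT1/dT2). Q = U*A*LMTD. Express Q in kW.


LMTD = 53.9176 K
Q = 296.7250 * 25.2030 * 53.9176 = 403214.9896 W = 403.2150 kW

403.2150 kW


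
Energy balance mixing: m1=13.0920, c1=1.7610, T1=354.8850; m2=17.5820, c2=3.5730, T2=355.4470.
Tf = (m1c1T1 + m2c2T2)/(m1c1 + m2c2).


num = 30511.2312
den = 85.8755
Tf = 355.2961 K

355.2961 K


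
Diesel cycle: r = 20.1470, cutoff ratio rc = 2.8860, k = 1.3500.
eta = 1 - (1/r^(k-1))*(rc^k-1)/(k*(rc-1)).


r^(k-1) = 2.8607
rc^k = 4.1822
eta = 0.5631 = 56.3110%

56.3110%


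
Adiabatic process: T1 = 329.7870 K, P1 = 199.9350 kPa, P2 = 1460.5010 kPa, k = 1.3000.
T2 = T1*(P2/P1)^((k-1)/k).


(k-1)/k = 0.2308
(P2/P1)^exp = 1.5823
T2 = 329.7870 * 1.5823 = 521.8298 K

521.8298 K


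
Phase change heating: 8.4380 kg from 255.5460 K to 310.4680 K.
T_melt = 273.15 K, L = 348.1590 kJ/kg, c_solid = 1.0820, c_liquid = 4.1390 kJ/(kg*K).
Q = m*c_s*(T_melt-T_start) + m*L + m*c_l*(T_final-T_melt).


Q1 (sensible, solid) = 8.4380 * 1.0820 * 17.6040 = 160.7230 kJ
Q2 (latent) = 8.4380 * 348.1590 = 2937.7656 kJ
Q3 (sensible, liquid) = 8.4380 * 4.1390 * 37.3180 = 1303.3267 kJ
Q_total = 4401.8154 kJ

4401.8154 kJ


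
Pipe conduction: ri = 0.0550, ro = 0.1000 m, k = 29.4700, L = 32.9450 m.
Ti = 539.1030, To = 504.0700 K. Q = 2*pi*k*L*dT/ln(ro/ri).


dT = 35.0330 K
ln(ro/ri) = 0.5978
Q = 2*pi*29.4700*32.9450*35.0330 / 0.5978 = 357473.6664 W

357473.6664 W


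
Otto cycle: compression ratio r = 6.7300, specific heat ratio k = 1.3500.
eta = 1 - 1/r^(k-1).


r^(k-1) = 1.9490
eta = 1 - 1/1.9490 = 0.4869 = 48.6909%

48.6909%


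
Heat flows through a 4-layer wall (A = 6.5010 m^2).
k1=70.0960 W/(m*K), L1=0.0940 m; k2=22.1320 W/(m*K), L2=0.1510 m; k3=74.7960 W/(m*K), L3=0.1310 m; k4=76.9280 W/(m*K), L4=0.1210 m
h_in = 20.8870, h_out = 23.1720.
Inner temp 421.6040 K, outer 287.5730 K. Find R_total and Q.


R_conv_in = 1/(20.8870*6.5010) = 0.0074
R_1 = 0.0940/(70.0960*6.5010) = 0.0002
R_2 = 0.1510/(22.1320*6.5010) = 0.0010
R_3 = 0.1310/(74.7960*6.5010) = 0.0003
R_4 = 0.1210/(76.9280*6.5010) = 0.0002
R_conv_out = 1/(23.1720*6.5010) = 0.0066
R_total = 0.0158 K/W
Q = 134.0310 / 0.0158 = 8499.1553 W

R_total = 0.0158 K/W, Q = 8499.1553 W


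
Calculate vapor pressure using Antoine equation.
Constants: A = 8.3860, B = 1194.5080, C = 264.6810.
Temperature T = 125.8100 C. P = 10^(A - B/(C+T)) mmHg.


C+T = 390.4910
B/(C+T) = 3.0590
log10(P) = 8.3860 - 3.0590 = 5.3270
P = 10^5.3270 = 212329.4154 mmHg

212329.4154 mmHg


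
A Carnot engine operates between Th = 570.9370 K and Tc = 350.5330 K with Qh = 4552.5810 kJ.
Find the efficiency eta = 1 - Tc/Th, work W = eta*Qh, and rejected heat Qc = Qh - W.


eta = 1 - 350.5330/570.9370 = 0.3860
W = 0.3860 * 4552.5810 = 1757.4742 kJ
Qc = 4552.5810 - 1757.4742 = 2795.1068 kJ

eta = 38.6039%, W = 1757.4742 kJ, Qc = 2795.1068 kJ


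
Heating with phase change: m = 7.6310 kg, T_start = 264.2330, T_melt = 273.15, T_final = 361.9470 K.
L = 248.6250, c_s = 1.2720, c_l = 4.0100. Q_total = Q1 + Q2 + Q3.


Q1 (sensible, solid) = 7.6310 * 1.2720 * 8.9170 = 86.5540 kJ
Q2 (latent) = 7.6310 * 248.6250 = 1897.2574 kJ
Q3 (sensible, liquid) = 7.6310 * 4.0100 * 88.7970 = 2717.2157 kJ
Q_total = 4701.0271 kJ

4701.0271 kJ


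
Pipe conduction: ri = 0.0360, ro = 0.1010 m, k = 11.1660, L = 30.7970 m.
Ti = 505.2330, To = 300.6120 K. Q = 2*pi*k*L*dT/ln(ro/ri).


dT = 204.6210 K
ln(ro/ri) = 1.0316
Q = 2*pi*11.1660*30.7970*204.6210 / 1.0316 = 428572.3118 W

428572.3118 W


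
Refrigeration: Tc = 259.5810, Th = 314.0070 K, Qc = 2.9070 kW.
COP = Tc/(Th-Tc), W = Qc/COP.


COP = 259.5810 / 54.4260 = 4.7694
W = 2.9070 / 4.7694 = 0.6095 kW

COP = 4.7694, W = 0.6095 kW


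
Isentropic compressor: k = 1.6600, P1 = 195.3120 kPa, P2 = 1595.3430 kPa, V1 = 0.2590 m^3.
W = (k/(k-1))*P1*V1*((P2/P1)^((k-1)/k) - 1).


(k-1)/k = 0.3976
(P2/P1)^exp = 2.3049
W = 2.5152 * 195.3120 * 0.2590 * (2.3049 - 1) = 166.0237 kJ

166.0237 kJ


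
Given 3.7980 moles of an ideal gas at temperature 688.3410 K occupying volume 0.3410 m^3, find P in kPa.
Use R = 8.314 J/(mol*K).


P = nRT/V = 3.7980 * 8.314 * 688.3410 / 0.3410
= 21735.4491 / 0.3410 = 63740.3201 Pa = 63.7403 kPa

63.7403 kPa


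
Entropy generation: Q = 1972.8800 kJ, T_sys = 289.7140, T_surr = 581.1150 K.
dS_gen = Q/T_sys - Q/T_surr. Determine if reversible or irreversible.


dS_sys = 1972.8800/289.7140 = 6.8098 kJ/K
dS_surr = -1972.8800/581.1150 = -3.3950 kJ/K
dS_gen = 6.8098 - 3.3950 = 3.4148 kJ/K (irreversible)

dS_gen = 3.4148 kJ/K, irreversible


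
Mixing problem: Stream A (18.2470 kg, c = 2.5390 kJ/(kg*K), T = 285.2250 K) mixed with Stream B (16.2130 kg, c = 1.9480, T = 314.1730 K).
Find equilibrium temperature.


num = 23136.7289
den = 77.9121
Tf = 296.9595 K

296.9595 K


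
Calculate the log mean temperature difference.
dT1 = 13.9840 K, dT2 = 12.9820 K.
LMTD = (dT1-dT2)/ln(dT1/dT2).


dT1/dT2 = 1.0772
ln(dT1/dT2) = 0.0744
LMTD = 1.0020 / 0.0744 = 13.4768 K

13.4768 K


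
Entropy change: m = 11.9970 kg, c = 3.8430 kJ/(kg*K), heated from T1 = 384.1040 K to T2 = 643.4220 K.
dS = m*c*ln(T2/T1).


T2/T1 = 1.6751
ln(T2/T1) = 0.5159
dS = 11.9970 * 3.8430 * 0.5159 = 23.7847 kJ/K

23.7847 kJ/K


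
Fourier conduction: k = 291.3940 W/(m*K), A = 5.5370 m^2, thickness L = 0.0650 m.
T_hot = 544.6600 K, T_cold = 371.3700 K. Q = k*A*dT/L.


dT = 173.2900 K
Q = 291.3940 * 5.5370 * 173.2900 / 0.0650 = 4301453.9089 W

4301453.9089 W


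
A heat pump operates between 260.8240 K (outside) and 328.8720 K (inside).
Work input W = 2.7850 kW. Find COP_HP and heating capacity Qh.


COP = 328.8720 / 68.0480 = 4.8329
Qh = 4.8329 * 2.7850 = 13.4597 kW

COP = 4.8329, Qh = 13.4597 kW


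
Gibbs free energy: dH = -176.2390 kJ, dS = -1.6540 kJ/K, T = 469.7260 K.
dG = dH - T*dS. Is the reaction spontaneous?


T*dS = 469.7260 * -1.6540 = -776.9268 kJ
dG = -176.2390 + 776.9268 = 600.6878 kJ (non-spontaneous)

dG = 600.6878 kJ, non-spontaneous


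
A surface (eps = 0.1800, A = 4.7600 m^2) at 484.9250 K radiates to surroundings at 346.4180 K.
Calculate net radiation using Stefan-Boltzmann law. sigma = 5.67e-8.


T^4 = 5.5297e+10
Tsurr^4 = 1.4401e+10
Q = 0.1800 * 5.67e-8 * 4.7600 * 4.0895e+10 = 1986.7156 W

1986.7156 W


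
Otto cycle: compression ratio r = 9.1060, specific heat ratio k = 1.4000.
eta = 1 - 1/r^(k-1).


r^(k-1) = 2.4195
eta = 1 - 1/2.4195 = 0.5867 = 58.6697%

58.6697%


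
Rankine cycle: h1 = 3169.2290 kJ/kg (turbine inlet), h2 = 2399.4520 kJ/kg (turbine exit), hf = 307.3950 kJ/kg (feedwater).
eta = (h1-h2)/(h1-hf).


W = 769.7770 kJ/kg
Q_in = 2861.8340 kJ/kg
eta = 0.2690 = 26.8980%

eta = 26.8980%


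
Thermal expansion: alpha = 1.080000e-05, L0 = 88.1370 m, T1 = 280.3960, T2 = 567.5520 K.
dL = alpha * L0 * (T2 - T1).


dT = 287.1560 K
dL = 1.080000e-05 * 88.1370 * 287.1560 = 0.273338 m
L_final = 88.410338 m

dL = 0.273338 m


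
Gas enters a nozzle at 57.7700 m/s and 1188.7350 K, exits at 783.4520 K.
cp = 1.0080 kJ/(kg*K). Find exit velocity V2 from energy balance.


dT = 405.2830 K
2*cp*1000*dT = 817050.5280
V1^2 = 3337.3729
V2 = sqrt(820387.9009) = 905.7527 m/s

905.7527 m/s


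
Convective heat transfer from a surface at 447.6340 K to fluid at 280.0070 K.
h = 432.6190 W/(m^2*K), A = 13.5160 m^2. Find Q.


dT = 167.6270 K
Q = 432.6190 * 13.5160 * 167.6270 = 980161.7370 W

980161.7370 W


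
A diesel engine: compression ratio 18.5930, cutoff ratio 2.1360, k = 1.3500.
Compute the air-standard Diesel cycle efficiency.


r^(k-1) = 2.7815
rc^k = 2.7859
eta = 0.5813 = 58.1335%

58.1335%


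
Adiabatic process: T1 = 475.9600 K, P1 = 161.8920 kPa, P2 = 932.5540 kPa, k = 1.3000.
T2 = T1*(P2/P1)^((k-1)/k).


(k-1)/k = 0.2308
(P2/P1)^exp = 1.4979
T2 = 475.9600 * 1.4979 = 712.9492 K

712.9492 K
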